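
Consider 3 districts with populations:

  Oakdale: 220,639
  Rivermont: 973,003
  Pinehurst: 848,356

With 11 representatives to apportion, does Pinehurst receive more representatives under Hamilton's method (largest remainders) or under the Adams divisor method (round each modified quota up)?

Hamilton

Hamilton: Oakdale 1, Rivermont 5, Pinehurst 5.
Adams: Oakdale 2, Rivermont 5, Pinehurst 4.
Pinehurst gets 5 under Hamilton and 4 under Adams.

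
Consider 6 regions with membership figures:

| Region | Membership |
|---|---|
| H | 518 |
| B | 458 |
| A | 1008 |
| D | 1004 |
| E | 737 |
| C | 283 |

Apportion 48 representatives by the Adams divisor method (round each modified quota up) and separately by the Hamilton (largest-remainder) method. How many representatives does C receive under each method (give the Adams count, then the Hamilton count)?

Adams: H 6, B 6, A 12, D 11, E 9, C 4.
Hamilton: H 6, B 6, A 12, D 12, E 9, C 3.
C gets 4 under Adams and 3 under Hamilton.

4 and 3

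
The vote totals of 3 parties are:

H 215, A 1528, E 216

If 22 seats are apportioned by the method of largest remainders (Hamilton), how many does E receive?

3

Standard divisor: 1959 ÷ 22 ≈ 89.045.
Standard quotas: H 2.414, A 17.160, E 2.426.
Lower quotas: H 2, A 17, E 2 (sum 21, leaving 1 seat).
Remainders in descending order: E 0.426, H 0.414, A 0.160.
Largest remainder: E receives the extra seat.
E receives 3.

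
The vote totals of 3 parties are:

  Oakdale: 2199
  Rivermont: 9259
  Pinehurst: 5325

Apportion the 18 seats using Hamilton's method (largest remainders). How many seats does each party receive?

Oakdale 2, Rivermont 10, Pinehurst 6

The standard divisor is 16783/18 ≈ 932.389.
Standard quotas: Oakdale 2.3585, Rivermont 9.9304, Pinehurst 5.7111.
Lower quotas: Oakdale 2, Rivermont 9, Pinehurst 5 (sum 16, leaving 2 seats).
Remainders in descending order: Rivermont 0.9304, Pinehurst 0.7111, Oakdale 0.3585.
The surplus seats go to Rivermont, Pinehurst.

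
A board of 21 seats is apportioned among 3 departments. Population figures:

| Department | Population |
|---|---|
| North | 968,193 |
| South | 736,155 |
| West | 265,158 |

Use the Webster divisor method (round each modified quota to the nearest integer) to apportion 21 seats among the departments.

Standard divisor 1969506/21 ≈ 93786; standard quotas: North 10.323, South 7.849, West 2.827.
Rounding to the nearest integer gives North 10, South 8, West 3 — total 21, matching the house size, so no adjustment is needed.

North: 10; South: 8; West: 3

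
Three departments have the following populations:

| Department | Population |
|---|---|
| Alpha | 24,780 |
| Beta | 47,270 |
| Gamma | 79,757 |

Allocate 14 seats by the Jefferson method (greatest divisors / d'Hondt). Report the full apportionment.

Standard divisor 151807/14 ≈ 10843.357; standard quotas: Alpha 2.285, Beta 4.359, Gamma 7.355.
Rounding down gives 2, 4, 7 = 13 seats, so the divisor must be adjusted.
With modified divisor 9700: modified quotas Alpha 2.555, Beta 4.873, Gamma 8.222.
Rounding down: Alpha 2, Beta 4, Gamma 8 (total 14).

Alpha: 2, Beta: 4, Gamma: 8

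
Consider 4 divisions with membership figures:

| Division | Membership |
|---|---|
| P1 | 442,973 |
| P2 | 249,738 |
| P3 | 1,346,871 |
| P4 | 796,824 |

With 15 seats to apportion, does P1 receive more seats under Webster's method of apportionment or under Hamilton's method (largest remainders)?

Hamilton

Webster: P1 2, P2 1, P3 8, P4 4.
Hamilton: P1 3, P2 1, P3 7, P4 4.
P1 gets 2 under Webster and 3 under Hamilton.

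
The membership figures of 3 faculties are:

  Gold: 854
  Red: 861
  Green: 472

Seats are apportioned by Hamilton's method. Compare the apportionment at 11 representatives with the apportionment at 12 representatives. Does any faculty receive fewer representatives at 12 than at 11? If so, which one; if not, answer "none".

At 11 seats: Gold 4, Red 4, Green 3.
At 12 seats: Gold 5, Red 5, Green 2.
Green drops from 3 to 2.

Green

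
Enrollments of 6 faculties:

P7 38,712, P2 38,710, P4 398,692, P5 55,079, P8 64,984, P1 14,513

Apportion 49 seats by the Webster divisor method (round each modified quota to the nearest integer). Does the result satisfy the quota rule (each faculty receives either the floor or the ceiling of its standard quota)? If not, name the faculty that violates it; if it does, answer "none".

P4

Standard quotas: P7 3.106, P2 3.106, P4 31.990, P5 4.419, P8 5.214, P1 1.164.
Webster allocation: P7 3, P2 3, P4 33, P5 4, P8 5, P1 1.
P4 has quota 31.990 (lower 31, upper 32) but receives 33 — outside the quota interval.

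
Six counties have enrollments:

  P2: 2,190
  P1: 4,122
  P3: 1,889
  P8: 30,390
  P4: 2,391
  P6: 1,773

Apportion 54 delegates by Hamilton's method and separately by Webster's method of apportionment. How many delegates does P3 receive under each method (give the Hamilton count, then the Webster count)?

3 and 2

Hamilton: P2 3, P1 5, P3 3, P8 38, P4 3, P6 2.
Webster: P2 3, P1 5, P3 2, P8 39, P4 3, P6 2.
P3 gets 3 under Hamilton and 2 under Webster.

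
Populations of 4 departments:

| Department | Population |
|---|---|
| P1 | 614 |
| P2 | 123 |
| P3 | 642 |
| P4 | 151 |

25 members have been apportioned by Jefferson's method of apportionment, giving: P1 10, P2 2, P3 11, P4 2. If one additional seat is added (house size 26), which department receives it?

Priority for the next seat is population ÷ (current seats + 1).
Priorities: P1 55.818, P2 41.000, P3 53.500, P4 50.333.
Highest priority: P1.

P1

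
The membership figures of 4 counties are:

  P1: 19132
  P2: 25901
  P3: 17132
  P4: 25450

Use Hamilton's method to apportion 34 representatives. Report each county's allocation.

Total 87615; standard divisor 87615/34 ≈ 2576.912.
Standard quotas: P1 7.4244, P2 10.0512, P3 6.6483, P4 9.8762.
Lower quotas: P1 7, P2 10, P3 6, P4 9 (sum 32, leaving 2 seats).
Remainders in descending order: P4 0.8762, P3 0.6483, P1 0.4244, P2 0.0512.
Largest remainders: P4, P3 receive the extra seats.

P1=7, P2=10, P3=7, P4=10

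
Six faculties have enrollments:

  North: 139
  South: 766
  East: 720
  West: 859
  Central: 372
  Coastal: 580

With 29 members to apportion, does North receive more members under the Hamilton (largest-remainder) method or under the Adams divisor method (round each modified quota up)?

Adams

Hamilton: North 1, South 7, East 6, West 7, Central 3, Coastal 5.
Adams: North 2, South 6, East 6, West 7, Central 3, Coastal 5.
North gets 1 under Hamilton and 2 under Adams.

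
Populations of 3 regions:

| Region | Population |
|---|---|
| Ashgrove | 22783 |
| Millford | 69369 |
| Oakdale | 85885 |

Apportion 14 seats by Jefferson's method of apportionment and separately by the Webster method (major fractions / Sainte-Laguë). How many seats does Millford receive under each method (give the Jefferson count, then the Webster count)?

6 and 5

Jefferson: Ashgrove 1, Millford 6, Oakdale 7.
Webster: Ashgrove 2, Millford 5, Oakdale 7.
Millford gets 6 under Jefferson and 5 under Webster.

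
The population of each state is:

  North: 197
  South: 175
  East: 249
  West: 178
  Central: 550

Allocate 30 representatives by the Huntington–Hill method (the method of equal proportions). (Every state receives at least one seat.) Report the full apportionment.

North 4; South 4; East 6; West 4; Central 12

With divisor 45: modified quotas North 4.378, South 3.889, East 5.533, West 3.956, Central 12.222.
Geometric-mean thresholds: North √(4·5)=4.472, South √(3·4)=3.464, East √(5·6)=5.477, West √(3·4)=3.464, Central √(12·13)=12.490.
Each quota rounded against its threshold gives North 4, South 4, East 6, West 4, Central 12 (total 30).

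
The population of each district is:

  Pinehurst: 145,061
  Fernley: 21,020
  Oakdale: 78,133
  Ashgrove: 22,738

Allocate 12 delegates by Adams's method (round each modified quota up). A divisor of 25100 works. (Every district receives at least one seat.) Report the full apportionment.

With modified divisor 25100: modified quotas Pinehurst 5.779, Fernley 0.837, Oakdale 3.113, Ashgrove 0.906.
Rounding up: Pinehurst 6, Fernley 1, Oakdale 4, Ashgrove 1 (total 12).

Pinehurst=6; Fernley=1; Oakdale=4; Ashgrove=1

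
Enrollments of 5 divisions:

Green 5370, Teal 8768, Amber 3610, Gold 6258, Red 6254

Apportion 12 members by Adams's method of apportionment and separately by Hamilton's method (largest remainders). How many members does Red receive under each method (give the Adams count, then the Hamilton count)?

2 and 3

Adams: Green 2, Teal 3, Amber 2, Gold 3, Red 2.
Hamilton: Green 2, Teal 3, Amber 1, Gold 3, Red 3.
Red gets 2 under Adams and 3 under Hamilton.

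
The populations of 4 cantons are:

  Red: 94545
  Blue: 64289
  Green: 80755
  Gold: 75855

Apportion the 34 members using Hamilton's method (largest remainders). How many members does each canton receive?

Red 10, Blue 7, Green 9, Gold 8

The standard divisor is 315444/34 ≈ 9277.765.
Standard quotas: Red 10.1905, Blue 6.9294, Green 8.7041, Gold 8.1760.
Lower quotas: Red 10, Blue 6, Green 8, Gold 8 (sum 32, leaving 2 seats).
Remainders in descending order: Blue 0.9294, Green 0.7041, Red 0.1905, Gold 0.1760.
The surplus seats go to Blue, Green.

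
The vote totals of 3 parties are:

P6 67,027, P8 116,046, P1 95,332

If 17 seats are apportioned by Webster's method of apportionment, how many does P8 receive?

Standard divisor 278405/17 ≈ 16376.765; standard quotas: P6 4.093, P8 7.086, P1 5.821.
Rounding to the nearest integer gives P6 4, P8 7, P1 6 — total 17, matching the house size, so no adjustment is needed.
P8 receives 7.

7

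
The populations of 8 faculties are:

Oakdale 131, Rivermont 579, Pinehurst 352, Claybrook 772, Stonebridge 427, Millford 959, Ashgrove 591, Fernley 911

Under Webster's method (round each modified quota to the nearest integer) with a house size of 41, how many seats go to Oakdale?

1

Standard divisor 4722/41 ≈ 115.171; standard quotas: Oakdale 1.137, Rivermont 5.027, Pinehurst 3.056, Claybrook 6.703, Stonebridge 3.708, Millford 8.327, Ashgrove 5.132, Fernley 7.910.
Rounding to the nearest integer gives Oakdale 1, Rivermont 5, Pinehurst 3, Claybrook 7, Stonebridge 4, Millford 8, Ashgrove 5, Fernley 8 — total 41, matching the house size, so no adjustment is needed.
Oakdale receives 1.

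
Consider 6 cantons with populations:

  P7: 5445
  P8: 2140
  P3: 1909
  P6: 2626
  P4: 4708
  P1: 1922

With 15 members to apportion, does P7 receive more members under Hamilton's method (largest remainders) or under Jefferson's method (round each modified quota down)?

Hamilton: P7 4, P8 2, P3 1, P6 2, P4 4, P1 2.
Jefferson: P7 5, P8 2, P3 1, P6 2, P4 4, P1 1.
P7 gets 4 under Hamilton and 5 under Jefferson.

Jefferson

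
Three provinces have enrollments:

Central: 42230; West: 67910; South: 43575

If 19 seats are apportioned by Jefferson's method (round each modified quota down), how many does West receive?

Standard divisor 153715/19 ≈ 8090.263; standard quotas: Central 5.220, West 8.394, South 5.386.
Rounding down gives 5, 8, 5 = 18 seats, so the divisor must be adjusted.
With modified divisor 7400: modified quotas Central 5.707, West 9.177, South 5.889.
Rounding down: Central 5, West 9, South 5 (total 19).
West receives 9.

9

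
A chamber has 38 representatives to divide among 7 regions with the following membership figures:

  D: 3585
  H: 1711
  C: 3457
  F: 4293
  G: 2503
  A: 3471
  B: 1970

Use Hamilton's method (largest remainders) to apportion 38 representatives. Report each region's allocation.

D 6, H 3, C 6, F 8, G 5, A 6, B 4

Total 20990; standard divisor 20990/38 ≈ 552.368.
Standard quotas: D 6.490, H 3.098, C 6.259, F 7.772, G 4.531, A 6.284, B 3.566.
Lower quotas: D 6, H 3, C 6, F 7, G 4, A 6, B 3 (sum 35, leaving 3 seats).
Remainders in descending order: F 0.772, B 0.566, G 0.531, D 0.490, A 0.284, C 0.259, H 0.098.
Largest remainders: F, B, G receive the extra seats.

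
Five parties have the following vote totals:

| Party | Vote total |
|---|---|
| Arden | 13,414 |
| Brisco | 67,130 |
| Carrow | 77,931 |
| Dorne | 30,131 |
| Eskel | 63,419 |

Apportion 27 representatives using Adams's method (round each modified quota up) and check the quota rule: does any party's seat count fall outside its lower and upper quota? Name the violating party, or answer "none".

Standard quotas: Arden 1.437, Brisco 7.192, Carrow 8.349, Dorne 3.228, Eskel 6.794.
Adams allocation: Arden 2, Brisco 7, Carrow 8, Dorne 3, Eskel 7.
Every allocation lies between the lower and upper quota.

none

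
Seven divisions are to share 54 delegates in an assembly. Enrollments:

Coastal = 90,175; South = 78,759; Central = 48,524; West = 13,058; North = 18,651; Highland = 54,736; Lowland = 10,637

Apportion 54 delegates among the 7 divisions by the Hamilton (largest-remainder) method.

Total 314540; standard divisor 314540/54 ≈ 5824.815.
Standard quotas: Coastal 15.4812, South 13.5213, Central 8.3306, West 2.2418, North 3.2020, Highland 9.3970, Lowland 1.8262.
Lower quotas: Coastal 15, South 13, Central 8, West 2, North 3, Highland 9, Lowland 1 (sum 51, leaving 3 seats).
Remainders in descending order: Lowland 0.8262, South 0.5213, Coastal 0.4812, Highland 0.3970, Central 0.3306, West 0.2418, North 0.2020.
The surplus seats go to Lowland, South, Coastal.

Coastal 16, South 14, Central 8, West 2, North 3, Highland 9, Lowland 2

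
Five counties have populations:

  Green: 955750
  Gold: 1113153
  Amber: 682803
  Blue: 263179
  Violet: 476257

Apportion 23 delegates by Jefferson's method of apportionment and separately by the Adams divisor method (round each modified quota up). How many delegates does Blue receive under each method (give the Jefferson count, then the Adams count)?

1 and 2

Jefferson: Green 6, Gold 8, Amber 5, Blue 1, Violet 3.
Adams: Green 6, Gold 7, Amber 5, Blue 2, Violet 3.
Blue gets 1 under Jefferson and 2 under Adams.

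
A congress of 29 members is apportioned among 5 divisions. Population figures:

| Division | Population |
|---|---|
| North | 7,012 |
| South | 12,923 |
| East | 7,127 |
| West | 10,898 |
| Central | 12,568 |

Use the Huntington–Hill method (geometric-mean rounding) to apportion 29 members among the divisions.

With divisor 1704: modified quotas North 4.115, South 7.584, East 4.183, West 6.396, Central 7.376.
Geometric-mean thresholds: North √(4·5)=4.472, South √(7·8)=7.483, East √(4·5)=4.472, West √(6·7)=6.481, Central √(7·8)=7.483.
Each quota rounded against its threshold gives North 4, South 8, East 4, West 6, Central 7 (total 29).

North 4, South 8, East 4, West 6, Central 7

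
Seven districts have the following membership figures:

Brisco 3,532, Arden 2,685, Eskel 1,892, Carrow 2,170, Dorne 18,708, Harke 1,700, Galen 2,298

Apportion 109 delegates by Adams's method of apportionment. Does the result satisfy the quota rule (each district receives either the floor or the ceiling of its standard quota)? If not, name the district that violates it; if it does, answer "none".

Dorne

Standard quotas: Brisco 11.672, Arden 8.873, Eskel 6.252, Carrow 7.171, Dorne 61.821, Harke 5.618, Galen 7.594.
Adams allocation: Brisco 12, Arden 9, Eskel 7, Carrow 7, Dorne 60, Harke 6, Galen 8.
Dorne has quota 61.821 (lower 61, upper 62) but receives 60 — outside the quota interval.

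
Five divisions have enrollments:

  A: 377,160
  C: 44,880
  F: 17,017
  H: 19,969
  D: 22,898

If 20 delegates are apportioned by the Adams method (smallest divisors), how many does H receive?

1

Standard divisor 481924/20 ≈ 24096.2; standard quotas: A 15.652, C 1.863, F 0.706, H 0.829, D 0.950.
Rounding up gives 16, 2, 1, 1, 1 = 21 seats, so the divisor must be adjusted.
With modified divisor 26000: modified quotas A 14.506, C 1.726, F 0.654, H 0.768, D 0.881.
Rounding up: A 15, C 2, F 1, H 1, D 1 (total 20).
H receives 1.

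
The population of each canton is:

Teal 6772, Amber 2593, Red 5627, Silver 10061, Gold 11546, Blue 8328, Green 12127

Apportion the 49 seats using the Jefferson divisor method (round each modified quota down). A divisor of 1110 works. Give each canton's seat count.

Teal=6, Amber=2, Red=5, Silver=9, Gold=10, Blue=7, Green=10

With modified divisor 1110: modified quotas Teal 6.101, Amber 2.336, Red 5.069, Silver 9.064, Gold 10.402, Blue 7.503, Green 10.925.
Rounding down: Teal 6, Amber 2, Red 5, Silver 9, Gold 10, Blue 7, Green 10 (total 49).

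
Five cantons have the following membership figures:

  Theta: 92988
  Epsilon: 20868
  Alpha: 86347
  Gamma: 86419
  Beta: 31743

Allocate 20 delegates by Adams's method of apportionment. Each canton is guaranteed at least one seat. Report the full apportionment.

Theta 6, Epsilon 2, Alpha 5, Gamma 5, Beta 2

Standard divisor 318365/20 ≈ 15918.25; standard quotas: Theta 5.842, Epsilon 1.311, Alpha 5.424, Gamma 5.429, Beta 1.994.
Rounding up gives 6, 2, 6, 6, 2 = 22 seats, so the divisor must be adjusted.
With modified divisor 17900: modified quotas Theta 5.195, Epsilon 1.166, Alpha 4.824, Gamma 4.828, Beta 1.773.
Rounding up: Theta 6, Epsilon 2, Alpha 5, Gamma 5, Beta 2 (total 20).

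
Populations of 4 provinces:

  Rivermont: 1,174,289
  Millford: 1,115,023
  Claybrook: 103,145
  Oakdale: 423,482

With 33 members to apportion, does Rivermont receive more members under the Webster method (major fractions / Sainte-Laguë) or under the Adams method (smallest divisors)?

Webster: Rivermont 14, Millford 13, Claybrook 1, Oakdale 5.
Adams: Rivermont 13, Millford 13, Claybrook 2, Oakdale 5.
Rivermont gets 14 under Webster and 13 under Adams.

Webster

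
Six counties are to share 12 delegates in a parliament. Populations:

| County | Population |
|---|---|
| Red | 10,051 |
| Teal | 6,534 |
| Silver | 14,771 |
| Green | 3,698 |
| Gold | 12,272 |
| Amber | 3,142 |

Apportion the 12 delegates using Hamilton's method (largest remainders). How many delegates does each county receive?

Red 2, Teal 2, Silver 3, Green 1, Gold 3, Amber 1

Total 50468; standard divisor 50468/12 ≈ 4205.667.
Standard quotas: Red 2.3899, Teal 1.5536, Silver 3.5122, Green 0.8793, Gold 2.9180, Amber 0.7471.
Lower quotas: Red 2, Teal 1, Silver 3, Green 0, Gold 2, Amber 0 (sum 8, leaving 4 seats).
Remainders in descending order: Gold 0.9180, Green 0.8793, Amber 0.7471, Teal 0.5536, Silver 0.5122, Red 0.3899.
The surplus seats go to Gold, Green, Amber, Teal.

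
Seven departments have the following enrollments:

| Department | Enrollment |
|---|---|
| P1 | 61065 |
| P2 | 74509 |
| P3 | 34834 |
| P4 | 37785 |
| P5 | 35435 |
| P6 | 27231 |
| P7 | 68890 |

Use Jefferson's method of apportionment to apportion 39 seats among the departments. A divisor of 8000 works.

With modified divisor 8000: modified quotas P1 7.633, P2 9.314, P3 4.354, P4 4.723, P5 4.429, P6 3.404, P7 8.611.
Rounding down: P1 7, P2 9, P3 4, P4 4, P5 4, P6 3, P7 8 (total 39).

P1 7, P2 9, P3 4, P4 4, P5 4, P6 3, P7 8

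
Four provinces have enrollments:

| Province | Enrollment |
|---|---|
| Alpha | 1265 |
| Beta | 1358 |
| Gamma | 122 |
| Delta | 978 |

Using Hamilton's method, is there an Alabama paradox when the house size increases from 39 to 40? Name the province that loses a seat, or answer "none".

Gamma

At 39 seats: Alpha 13, Beta 14, Gamma 2, Delta 10.
At 40 seats: Alpha 14, Beta 15, Gamma 1, Delta 10.
Gamma drops from 2 to 1.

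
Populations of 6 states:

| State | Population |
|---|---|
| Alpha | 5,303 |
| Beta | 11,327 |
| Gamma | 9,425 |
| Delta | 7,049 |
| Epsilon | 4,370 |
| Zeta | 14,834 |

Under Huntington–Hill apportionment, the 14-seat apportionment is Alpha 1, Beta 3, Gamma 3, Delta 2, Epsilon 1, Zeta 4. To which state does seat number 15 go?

Priority for the next seat is population ÷ (√(s·(s+1))).
Priorities: Alpha 3749.787, Beta 3269.823, Gamma 2720.763, Delta 2877.742, Epsilon 3090.057, Zeta 3316.983.
Highest priority: Alpha.

Alpha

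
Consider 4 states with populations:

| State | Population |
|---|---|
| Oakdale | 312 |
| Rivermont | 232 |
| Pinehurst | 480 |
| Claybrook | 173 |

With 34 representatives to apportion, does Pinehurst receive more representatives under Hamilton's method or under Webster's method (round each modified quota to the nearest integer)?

Hamilton

Hamilton: Oakdale 9, Rivermont 6, Pinehurst 14, Claybrook 5.
Webster: Oakdale 9, Rivermont 7, Pinehurst 13, Claybrook 5.
Pinehurst gets 14 under Hamilton and 13 under Webster.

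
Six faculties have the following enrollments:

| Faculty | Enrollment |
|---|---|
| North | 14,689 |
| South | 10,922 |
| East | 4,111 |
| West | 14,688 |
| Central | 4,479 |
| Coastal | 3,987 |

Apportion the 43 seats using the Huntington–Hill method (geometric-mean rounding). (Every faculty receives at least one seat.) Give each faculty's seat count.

With divisor 1233: modified quotas North 11.913, South 8.858, East 3.334, West 11.912, Central 3.633, Coastal 3.234.
Geometric-mean thresholds: North √(11·12)=11.489, South √(8·9)=8.485, East √(3·4)=3.464, West √(11·12)=11.489, Central √(3·4)=3.464, Coastal √(3·4)=3.464.
Each quota rounded against its threshold gives North 12, South 9, East 3, West 12, Central 4, Coastal 3 (total 43).

North: 12, South: 9, East: 3, West: 12, Central: 4, Coastal: 3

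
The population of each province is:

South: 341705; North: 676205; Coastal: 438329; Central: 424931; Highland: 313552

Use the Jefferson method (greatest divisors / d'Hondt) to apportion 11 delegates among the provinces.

South 2, North 4, Coastal 2, Central 2, Highland 1

Standard divisor 2194722/11 ≈ 199520.182; standard quotas: South 1.713, North 3.389, Coastal 2.197, Central 2.130, Highland 1.572.
Rounding down gives 1, 3, 2, 2, 1 = 9 seats, so the divisor must be adjusted.
With modified divisor 162900: modified quotas South 2.098, North 4.151, Coastal 2.691, Central 2.609, Highland 1.925.
Rounding down: South 2, North 4, Coastal 2, Central 2, Highland 1 (total 11).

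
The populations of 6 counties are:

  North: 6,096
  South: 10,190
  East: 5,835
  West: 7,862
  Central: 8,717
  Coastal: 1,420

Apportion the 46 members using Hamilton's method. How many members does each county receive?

The standard divisor is 40120/46 ≈ 872.174.
Standard quotas: North 6.9894, South 11.6834, East 6.6902, West 9.0143, Central 9.9946, Coastal 1.6281.
Lower quotas: North 6, South 11, East 6, West 9, Central 9, Coastal 1 (sum 42, leaving 4 seats).
Remainders in descending order: Central 0.9946, North 0.9894, East 0.6902, South 0.6834, Coastal 0.6281, West 0.0143.
The surplus seats go to Central, North, East, South.

North=7; South=12; East=7; West=9; Central=10; Coastal=1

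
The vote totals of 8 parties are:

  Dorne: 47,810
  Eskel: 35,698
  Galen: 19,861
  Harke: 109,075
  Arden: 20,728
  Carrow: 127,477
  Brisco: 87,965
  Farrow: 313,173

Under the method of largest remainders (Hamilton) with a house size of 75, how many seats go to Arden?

2

Total 761787; standard divisor 761787/75 ≈ 10157.16.
Standard quotas: Dorne 4.7070, Eskel 3.5146, Galen 1.9554, Harke 10.7387, Arden 2.0407, Carrow 12.5505, Brisco 8.6604, Farrow 30.8327.
Lower quotas: Dorne 4, Eskel 3, Galen 1, Harke 10, Arden 2, Carrow 12, Brisco 8, Farrow 30 (sum 70, leaving 5 seats).
Remainders in descending order: Galen 0.9554, Farrow 0.8327, Harke 0.7387, Dorne 0.7070, Brisco 0.6604, Carrow 0.5505, Eskel 0.5146, Arden 0.0407.
The surplus seats go to Galen, Farrow, Harke, Dorne, Brisco.
Arden receives 2.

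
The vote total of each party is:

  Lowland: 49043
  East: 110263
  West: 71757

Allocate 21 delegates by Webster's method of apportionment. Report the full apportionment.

Lowland: 4; East: 10; West: 7

Standard divisor 231063/21 ≈ 11003; standard quotas: Lowland 4.457, East 10.021, West 6.522.
Rounding to the nearest integer gives Lowland 4, East 10, West 7 — total 21, matching the house size, so no adjustment is needed.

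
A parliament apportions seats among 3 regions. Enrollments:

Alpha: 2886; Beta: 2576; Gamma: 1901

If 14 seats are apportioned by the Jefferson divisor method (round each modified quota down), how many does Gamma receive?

Standard divisor 7363/14 ≈ 525.929; standard quotas: Alpha 5.487, Beta 4.898, Gamma 3.615.
Rounding down gives 5, 4, 3 = 12 seats, so the divisor must be adjusted.
With modified divisor 478: modified quotas Alpha 6.038, Beta 5.389, Gamma 3.977.
Rounding down: Alpha 6, Beta 5, Gamma 3 (total 14).
Gamma receives 3.

3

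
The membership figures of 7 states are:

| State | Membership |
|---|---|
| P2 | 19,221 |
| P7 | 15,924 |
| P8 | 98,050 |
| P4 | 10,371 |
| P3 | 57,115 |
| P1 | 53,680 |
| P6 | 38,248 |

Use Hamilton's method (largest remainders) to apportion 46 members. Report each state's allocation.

Standard divisor: 292609 ÷ 46 ≈ 6361.065.
Standard quotas: P2 3.0217, P7 2.5034, P8 15.4141, P4 1.6304, P3 8.9788, P1 8.4388, P6 6.0128.
Lower quotas: P2 3, P7 2, P8 15, P4 1, P3 8, P1 8, P6 6 (sum 43, leaving 3 seats).
Remainders in descending order: P3 0.9788, P4 0.6304, P7 0.5034, P1 0.4388, P8 0.4141, P2 0.0217, P6 0.0128.
The surplus seats go to P3, P4, P7.

P2 3, P7 3, P8 15, P4 2, P3 9, P1 8, P6 6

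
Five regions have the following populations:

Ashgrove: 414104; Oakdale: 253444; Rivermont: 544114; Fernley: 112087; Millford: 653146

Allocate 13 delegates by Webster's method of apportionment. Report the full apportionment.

Ashgrove 3, Oakdale 2, Rivermont 3, Fernley 1, Millford 4

Standard divisor 1976895/13 ≈ 152068.846; standard quotas: Ashgrove 2.723, Oakdale 1.667, Rivermont 3.578, Fernley 0.737, Millford 4.295.
Rounding to the nearest integer gives 3, 2, 4, 1, 4 = 14 seats, so the divisor must be adjusted.
With modified divisor 160600: modified quotas Ashgrove 2.578, Oakdale 1.578, Rivermont 3.388, Fernley 0.698, Millford 4.067.
Rounding to the nearest integer: Ashgrove 3, Oakdale 2, Rivermont 3, Fernley 1, Millford 4 (total 13).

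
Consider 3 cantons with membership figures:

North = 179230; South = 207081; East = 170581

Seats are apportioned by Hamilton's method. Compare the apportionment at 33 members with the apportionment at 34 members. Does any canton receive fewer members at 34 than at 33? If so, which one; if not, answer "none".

none

At 33 seats: North 11, South 12, East 10.
At 34 seats: North 11, South 13, East 10.
No canton's allocation decreased.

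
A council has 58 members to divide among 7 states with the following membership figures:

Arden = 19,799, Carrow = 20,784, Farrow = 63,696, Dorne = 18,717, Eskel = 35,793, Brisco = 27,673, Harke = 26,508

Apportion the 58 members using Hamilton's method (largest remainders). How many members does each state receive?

Standard divisor: 212970 ÷ 58 ≈ 3671.897.
Standard quotas: Arden 5.3920, Carrow 5.6603, Farrow 17.3469, Dorne 5.0974, Eskel 9.7478, Brisco 7.5364, Harke 7.2192.
Lower quotas: Arden 5, Carrow 5, Farrow 17, Dorne 5, Eskel 9, Brisco 7, Harke 7 (sum 55, leaving 3 seats).
Remainders in descending order: Eskel 0.7478, Carrow 0.6603, Brisco 0.5364, Arden 0.3920, Farrow 0.3469, Harke 0.2192, Dorne 0.0974.
Largest remainders: Eskel, Carrow, Brisco receive the extra seats.

Arden 5, Carrow 6, Farrow 17, Dorne 5, Eskel 10, Brisco 8, Harke 7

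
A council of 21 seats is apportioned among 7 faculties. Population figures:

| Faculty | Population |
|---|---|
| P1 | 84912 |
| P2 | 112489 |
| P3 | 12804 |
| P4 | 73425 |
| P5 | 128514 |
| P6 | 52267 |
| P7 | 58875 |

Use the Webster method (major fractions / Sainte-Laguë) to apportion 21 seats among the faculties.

Standard divisor 523286/21 ≈ 24918.381; standard quotas: P1 3.408, P2 4.514, P3 0.514, P4 2.947, P5 5.157, P6 2.098, P7 2.363.
Rounding to the nearest integer gives P1 3, P2 5, P3 1, P4 3, P5 5, P6 2, P7 2 — total 21, matching the house size, so no adjustment is needed.

P1 3; P2 5; P3 1; P4 3; P5 5; P6 2; P7 2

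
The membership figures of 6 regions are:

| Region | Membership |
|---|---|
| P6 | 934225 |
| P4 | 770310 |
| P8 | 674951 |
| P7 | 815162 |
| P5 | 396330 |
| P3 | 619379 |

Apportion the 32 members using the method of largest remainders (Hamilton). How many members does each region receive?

P6 7, P4 6, P8 5, P7 6, P5 3, P3 5

The standard divisor is 4210357/32 ≈ 131573.656.
Standard quotas: P6 7.1004, P4 5.8546, P8 5.1298, P7 6.1955, P5 3.0122, P3 4.7075.
Lower quotas: P6 7, P4 5, P8 5, P7 6, P5 3, P3 4 (sum 30, leaving 2 seats).
Remainders in descending order: P4 0.8546, P3 0.7075, P7 0.1955, P8 0.1298, P6 0.1004, P5 0.0122.
The surplus seats go to P4, P3.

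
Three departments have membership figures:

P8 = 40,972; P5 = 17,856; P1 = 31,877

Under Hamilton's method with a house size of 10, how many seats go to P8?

5

The standard divisor is 90705/10 ≈ 9070.5.
Standard quotas: P8 4.5171, P5 1.9686, P1 3.5144.
Lower quotas: P8 4, P5 1, P1 3 (sum 8, leaving 2 seats).
Remainders in descending order: P5 0.9686, P8 0.5171, P1 0.5144.
The surplus seats go to P5, P8.
P8 receives 5.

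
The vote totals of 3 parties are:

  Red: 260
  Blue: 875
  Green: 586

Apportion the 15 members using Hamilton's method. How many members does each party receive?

Total 1721; standard divisor 1721/15 ≈ 114.733.
Standard quotas: Red 2.266, Blue 7.626, Green 5.107.
Lower quotas: Red 2, Blue 7, Green 5 (sum 14, leaving 1 seat).
Remainders in descending order: Blue 0.626, Red 0.266, Green 0.107.
Largest remainder: Blue receives the extra seat.

Red 2, Blue 8, Green 5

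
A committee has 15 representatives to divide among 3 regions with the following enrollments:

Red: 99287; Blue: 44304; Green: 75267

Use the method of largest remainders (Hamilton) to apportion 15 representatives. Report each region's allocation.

Red=7, Blue=3, Green=5

Standard divisor: 218858 ÷ 15 ≈ 14590.533.
Standard quotas: Red 6.8049, Blue 3.0365, Green 5.1586.
Lower quotas: Red 6, Blue 3, Green 5 (sum 14, leaving 1 seat).
Remainders in descending order: Red 0.8049, Green 0.1586, Blue 0.0365.
Largest remainder: Red receives the extra seat.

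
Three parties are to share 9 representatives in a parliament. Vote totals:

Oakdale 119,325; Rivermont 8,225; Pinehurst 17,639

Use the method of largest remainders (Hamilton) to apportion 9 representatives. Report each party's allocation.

Oakdale 7; Rivermont 1; Pinehurst 1

The standard divisor is 145189/9 ≈ 16132.111.
Standard quotas: Oakdale 7.3967, Rivermont 0.5099, Pinehurst 1.0934.
Lower quotas: Oakdale 7, Rivermont 0, Pinehurst 1 (sum 8, leaving 1 seat).
Remainders in descending order: Rivermont 0.5099, Oakdale 0.3967, Pinehurst 0.0934.
Largest remainder: Rivermont receives the extra seat.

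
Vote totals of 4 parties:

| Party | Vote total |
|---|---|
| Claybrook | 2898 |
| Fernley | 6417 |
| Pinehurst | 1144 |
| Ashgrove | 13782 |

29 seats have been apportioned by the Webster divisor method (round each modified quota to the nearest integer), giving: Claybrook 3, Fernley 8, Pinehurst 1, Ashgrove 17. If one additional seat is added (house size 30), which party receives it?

Priority for the next seat is population ÷ (current seats + 0.5).
Priorities: Claybrook 828.000, Fernley 754.941, Pinehurst 762.667, Ashgrove 787.543.
Highest priority: Claybrook.

Claybrook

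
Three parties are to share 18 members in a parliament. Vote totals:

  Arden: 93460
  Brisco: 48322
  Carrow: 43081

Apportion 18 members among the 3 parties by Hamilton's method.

Arden: 9, Brisco: 5, Carrow: 4

The standard divisor is 184863/18 ≈ 10270.167.
Standard quotas: Arden 9.1001, Brisco 4.7051, Carrow 4.1948.
Lower quotas: Arden 9, Brisco 4, Carrow 4 (sum 17, leaving 1 seat).
Remainders in descending order: Brisco 0.7051, Carrow 0.1948, Arden 0.1001.
Largest remainder: Brisco receives the extra seat.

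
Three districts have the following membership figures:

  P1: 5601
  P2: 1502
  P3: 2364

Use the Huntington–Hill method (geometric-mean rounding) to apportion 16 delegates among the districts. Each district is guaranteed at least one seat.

With divisor 602: modified quotas P1 9.304, P2 2.495, P3 3.927.
Geometric-mean thresholds: P1 √(9·10)=9.487, P2 √(2·3)=2.449, P3 √(3·4)=3.464.
Each quota rounded against its threshold gives P1 9, P2 3, P3 4 (total 16).

P1=9; P2=3; P3=4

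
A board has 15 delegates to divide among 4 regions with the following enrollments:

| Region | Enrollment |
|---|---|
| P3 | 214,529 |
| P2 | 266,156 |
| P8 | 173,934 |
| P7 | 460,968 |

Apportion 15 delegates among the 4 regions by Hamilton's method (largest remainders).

Total 1115587; standard divisor 1115587/15 ≈ 74372.467.
Standard quotas: P3 2.8845, P2 3.5787, P8 2.3387, P7 6.1981.
Lower quotas: P3 2, P2 3, P8 2, P7 6 (sum 13, leaving 2 seats).
Remainders in descending order: P3 0.8845, P2 0.5787, P8 0.3387, P7 0.1981.
Largest remainders: P3, P2 receive the extra seats.

P3 3, P2 4, P8 2, P7 6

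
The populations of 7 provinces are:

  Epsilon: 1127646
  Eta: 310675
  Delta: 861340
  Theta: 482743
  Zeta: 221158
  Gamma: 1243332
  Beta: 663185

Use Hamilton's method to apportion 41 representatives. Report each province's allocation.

Epsilon 9; Eta 3; Delta 7; Theta 4; Zeta 2; Gamma 10; Beta 6

Standard divisor: 4910079 ÷ 41 ≈ 119758.024.
Standard quotas: Epsilon 9.4160, Eta 2.5942, Delta 7.1923, Theta 4.0310, Zeta 1.8467, Gamma 10.3820, Beta 5.5377.
Lower quotas: Epsilon 9, Eta 2, Delta 7, Theta 4, Zeta 1, Gamma 10, Beta 5 (sum 38, leaving 3 seats).
Remainders in descending order: Zeta 0.8467, Eta 0.5942, Beta 0.5377, Epsilon 0.4160, Gamma 0.3820, Delta 0.1923, Theta 0.0310.
Largest remainders: Zeta, Eta, Beta receive the extra seats.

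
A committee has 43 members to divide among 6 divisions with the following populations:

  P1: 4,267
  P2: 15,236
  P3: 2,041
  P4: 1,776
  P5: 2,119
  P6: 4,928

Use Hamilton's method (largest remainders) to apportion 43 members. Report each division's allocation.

P1: 6; P2: 22; P3: 3; P4: 2; P5: 3; P6: 7

Standard divisor: 30367 ÷ 43 ≈ 706.209.
Standard quotas: P1 6.0421, P2 21.5743, P3 2.8901, P4 2.5148, P5 3.0005, P6 6.9781.
Lower quotas: P1 6, P2 21, P3 2, P4 2, P5 3, P6 6 (sum 40, leaving 3 seats).
Remainders in descending order: P6 0.9781, P3 0.8901, P2 0.5743, P4 0.5148, P1 0.0421, P5 0.0005.
Largest remainders: P6, P3, P2 receive the extra seats.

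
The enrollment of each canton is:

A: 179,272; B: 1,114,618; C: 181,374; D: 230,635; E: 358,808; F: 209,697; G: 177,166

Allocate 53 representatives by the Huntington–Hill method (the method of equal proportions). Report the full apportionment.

A=4; B=24; C=4; D=5; E=8; F=4; G=4

With divisor 47165: modified quotas A 3.801, B 23.632, C 3.846, D 4.890, E 7.608, F 4.446, G 3.756.
Geometric-mean thresholds: A √(3·4)=3.464, B √(23·24)=23.495, C √(3·4)=3.464, D √(4·5)=4.472, E √(7·8)=7.483, F √(4·5)=4.472, G √(3·4)=3.464.
Each quota rounded against its threshold gives A 4, B 24, C 4, D 5, E 8, F 4, G 4 (total 53).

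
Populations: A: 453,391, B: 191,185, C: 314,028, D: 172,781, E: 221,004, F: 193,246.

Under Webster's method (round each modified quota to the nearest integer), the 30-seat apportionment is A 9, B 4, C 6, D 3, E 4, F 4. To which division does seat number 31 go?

D

Priority for the next seat is population ÷ (current seats + 0.5).
Priorities: A 47725.368, B 42485.556, C 48312.000, D 49366.000, E 49112.000, F 42943.556.
Highest priority: D.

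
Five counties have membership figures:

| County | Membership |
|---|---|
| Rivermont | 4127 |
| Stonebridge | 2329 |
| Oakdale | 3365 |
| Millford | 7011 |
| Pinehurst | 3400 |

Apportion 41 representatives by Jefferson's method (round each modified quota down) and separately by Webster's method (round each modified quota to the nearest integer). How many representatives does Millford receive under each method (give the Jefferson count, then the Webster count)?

Jefferson: Rivermont 8, Stonebridge 4, Oakdale 7, Millford 15, Pinehurst 7.
Webster: Rivermont 8, Stonebridge 5, Oakdale 7, Millford 14, Pinehurst 7.
Millford gets 15 under Jefferson and 14 under Webster.

15 and 14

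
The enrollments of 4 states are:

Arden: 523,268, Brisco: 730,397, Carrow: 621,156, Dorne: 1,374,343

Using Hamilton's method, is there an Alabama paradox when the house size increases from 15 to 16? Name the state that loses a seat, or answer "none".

Arden

At 15 seats: Arden 3, Brisco 3, Carrow 3, Dorne 6.
At 16 seats: Arden 2, Brisco 4, Carrow 3, Dorne 7.
Arden drops from 3 to 2.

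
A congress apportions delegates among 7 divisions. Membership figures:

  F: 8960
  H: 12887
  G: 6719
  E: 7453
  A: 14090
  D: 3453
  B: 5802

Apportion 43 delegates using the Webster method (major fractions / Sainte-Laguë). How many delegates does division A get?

10

Standard divisor 59364/43 ≈ 1380.558; standard quotas: F 6.490, H 9.335, G 4.867, E 5.399, A 10.206, D 2.501, B 4.203.
Rounding to the nearest integer gives 6, 9, 5, 5, 10, 3, 4 = 42 seats, so the divisor must be adjusted.
With modified divisor 1370: modified quotas F 6.540, H 9.407, G 4.904, E 5.440, A 10.285, D 2.520, B 4.235.
Rounding to the nearest integer: F 7, H 9, G 5, E 5, A 10, D 3, B 4 (total 43).
A receives 10.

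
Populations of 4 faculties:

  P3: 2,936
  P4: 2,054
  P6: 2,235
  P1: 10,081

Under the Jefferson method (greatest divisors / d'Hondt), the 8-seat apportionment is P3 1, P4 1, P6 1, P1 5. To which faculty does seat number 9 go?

P1

Priority for the next seat is population ÷ (current seats + 1).
Priorities: P3 1468.000, P4 1027.000, P6 1117.500, P1 1680.167.
Highest priority: P1.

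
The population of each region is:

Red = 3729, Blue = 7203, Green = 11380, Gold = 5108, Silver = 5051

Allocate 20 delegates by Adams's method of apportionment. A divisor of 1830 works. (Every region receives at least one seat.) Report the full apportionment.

With modified divisor 1830: modified quotas Red 2.038, Blue 3.936, Green 6.219, Gold 2.791, Silver 2.760.
Rounding up: Red 3, Blue 4, Green 7, Gold 3, Silver 3 (total 20).

Red=3; Blue=4; Green=7; Gold=3; Silver=3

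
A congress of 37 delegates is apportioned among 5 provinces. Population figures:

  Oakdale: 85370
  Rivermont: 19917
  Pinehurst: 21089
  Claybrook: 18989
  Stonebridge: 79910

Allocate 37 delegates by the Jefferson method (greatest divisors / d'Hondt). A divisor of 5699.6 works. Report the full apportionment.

Oakdale=14; Rivermont=3; Pinehurst=3; Claybrook=3; Stonebridge=14

With modified divisor 5699.6: modified quotas Oakdale 14.978, Rivermont 3.494, Pinehurst 3.700, Claybrook 3.332, Stonebridge 14.020.
Rounding down: Oakdale 14, Rivermont 3, Pinehurst 3, Claybrook 3, Stonebridge 14 (total 37).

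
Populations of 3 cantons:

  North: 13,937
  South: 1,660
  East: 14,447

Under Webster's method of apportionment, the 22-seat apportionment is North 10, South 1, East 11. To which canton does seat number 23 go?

Priority for the next seat is population ÷ (current seats + 0.5).
Priorities: North 1327.333, South 1106.667, East 1256.261.
Highest priority: North.

North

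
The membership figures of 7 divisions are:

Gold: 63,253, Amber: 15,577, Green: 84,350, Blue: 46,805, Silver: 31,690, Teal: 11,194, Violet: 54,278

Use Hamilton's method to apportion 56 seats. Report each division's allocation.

Gold=11, Amber=3, Green=15, Blue=9, Silver=6, Teal=2, Violet=10

Total 307147; standard divisor 307147/56 ≈ 5484.768.
Standard quotas: Gold 11.5325, Amber 2.8400, Green 15.3790, Blue 8.5336, Silver 5.7778, Teal 2.0409, Violet 9.8961.
Lower quotas: Gold 11, Amber 2, Green 15, Blue 8, Silver 5, Teal 2, Violet 9 (sum 52, leaving 4 seats).
Remainders in descending order: Violet 0.8961, Amber 0.8400, Silver 0.7778, Blue 0.5336, Gold 0.5325, Green 0.3790, Teal 0.0409.
The surplus seats go to Violet, Amber, Silver, Blue.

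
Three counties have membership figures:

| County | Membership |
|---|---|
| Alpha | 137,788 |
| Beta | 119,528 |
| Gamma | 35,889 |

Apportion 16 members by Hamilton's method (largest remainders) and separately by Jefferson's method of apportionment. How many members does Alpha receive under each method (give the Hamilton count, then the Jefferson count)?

7 and 8

Hamilton: Alpha 7, Beta 7, Gamma 2.
Jefferson: Alpha 8, Beta 6, Gamma 2.
Alpha gets 7 under Hamilton and 8 under Jefferson.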